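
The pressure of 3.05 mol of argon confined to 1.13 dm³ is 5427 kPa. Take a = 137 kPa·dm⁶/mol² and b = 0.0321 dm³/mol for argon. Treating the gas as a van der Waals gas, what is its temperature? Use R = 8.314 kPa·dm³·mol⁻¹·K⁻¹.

T ≈ 261.5 K

T = (P + a n²/V²)(V − nb)/(nR)
P + a n²/V² = 5427 + (137)(3.05)²/(1.13)² = 6425.1 kPa
V − nb = 1.13 − (3.05)(0.0321) = 1.0321 dm³
T = (6425.1)(1.0321)/((3.05)(8.314)) = 261.5 K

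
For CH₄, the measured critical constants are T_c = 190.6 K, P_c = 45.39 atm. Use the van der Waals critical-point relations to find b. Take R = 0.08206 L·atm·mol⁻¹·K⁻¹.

From T_c = 8a/(27Rb) and P_c = a/(27b²): b = R T_c/(8 P_c).
b = (0.08206)(190.6)/(8×45.39) = 15.641/363.12 = 0.04307 L/mol

b ≈ 0.04307 L/mol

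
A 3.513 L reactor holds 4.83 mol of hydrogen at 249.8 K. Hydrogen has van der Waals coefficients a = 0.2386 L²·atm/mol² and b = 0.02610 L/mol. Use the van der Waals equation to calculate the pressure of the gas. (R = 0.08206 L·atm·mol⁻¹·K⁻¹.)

P ≈ 28.78 atm

P = nRT/(V − nb) − a n²/V²
nRT/(V − nb) = (4.83)(0.08206)(249.8)/(3.513 − 4.83×0.02610) = 99.008/3.3869 = 29.233 atm
a n²/V² = (0.2386)(4.83)²/(3.513)² = 0.45103 atm
P = 29.233 − 0.45103 = 28.78 atm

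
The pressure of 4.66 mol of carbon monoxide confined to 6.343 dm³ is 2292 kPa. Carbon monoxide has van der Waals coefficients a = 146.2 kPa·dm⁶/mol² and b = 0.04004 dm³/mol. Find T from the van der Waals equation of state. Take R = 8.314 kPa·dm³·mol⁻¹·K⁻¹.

T = (P + a n²/V²)(V − nb)/(nR)
P + a n²/V² = 2292 + (146.2)(4.66)²/(6.343)² = 2370.9 kPa
V − nb = 6.343 − (4.66)(0.04004) = 6.1564 dm³
T = (2370.9)(6.1564)/((4.66)(8.314)) = 376.7 K

T ≈ 376.7 K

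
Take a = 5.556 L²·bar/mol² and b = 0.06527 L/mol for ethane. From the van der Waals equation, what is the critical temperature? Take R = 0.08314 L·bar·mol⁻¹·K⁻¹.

For a van der Waals gas, T_c = 8a/(27Rb).
T_c = 8×5.556/(27×0.08314×0.06527) = 44.448/0.14652 = 303.4 K

T_c ≈ 303.4 K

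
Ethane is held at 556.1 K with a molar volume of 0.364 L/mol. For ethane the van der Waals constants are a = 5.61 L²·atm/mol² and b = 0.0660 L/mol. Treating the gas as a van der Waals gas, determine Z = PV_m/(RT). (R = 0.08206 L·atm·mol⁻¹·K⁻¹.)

Z ≈ 0.8837

P = RT/(V_m − b) − a/V_m² = (0.08206)(556.1)/(0.364 − 0.0660) − 5.61/(0.364)²
  = 45.634/0.29800 − 42.341 = 153.13 − 42.341 = 110.79 atm
Z = PV_m/(RT) = (110.79)(0.364)/((0.08206)(556.1)) = 40.328/45.634 = 0.8837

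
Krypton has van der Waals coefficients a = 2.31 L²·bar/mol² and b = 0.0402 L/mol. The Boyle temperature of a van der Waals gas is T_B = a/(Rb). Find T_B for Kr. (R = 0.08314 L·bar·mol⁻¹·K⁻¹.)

T_B ≈ 691.2 K

For a van der Waals gas the second virial coefficient B₂ = b − a/(RT) vanishes at T_B = a/(Rb).
T_B = 2.31/(0.08314×0.0402) = 2.31/0.0033422 = 691.2 K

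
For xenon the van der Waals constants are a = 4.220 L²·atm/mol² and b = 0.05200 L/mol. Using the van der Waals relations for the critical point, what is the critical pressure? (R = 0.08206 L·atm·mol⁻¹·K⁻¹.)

For a van der Waals gas, P_c = a/(27b²).
P_c = 4.220/(27×(0.05200)²) = 4.220/0.073008 = 57.80 atm

P_c ≈ 57.80 atm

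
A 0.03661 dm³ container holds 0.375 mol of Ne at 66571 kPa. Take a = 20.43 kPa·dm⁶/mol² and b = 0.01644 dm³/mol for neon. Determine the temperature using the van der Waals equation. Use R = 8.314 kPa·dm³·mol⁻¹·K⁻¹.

T = (P + a n²/V²)(V − nb)/(nR)
P + a n²/V² = 66571 + (20.43)(0.375)²/(0.03661)² = 68715 kPa
V − nb = 0.03661 − (0.375)(0.01644) = 0.030445 dm³
T = (68715)(0.030445)/((0.375)(8.314)) = 671.0 K

T ≈ 671.0 K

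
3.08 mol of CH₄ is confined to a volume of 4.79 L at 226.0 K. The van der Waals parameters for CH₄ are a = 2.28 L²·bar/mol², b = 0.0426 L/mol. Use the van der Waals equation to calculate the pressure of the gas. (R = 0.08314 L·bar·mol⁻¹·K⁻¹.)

P = nRT/(V − nb) − a n²/V²
nRT/(V − nb) = (3.08)(0.08314)(226.0)/(4.79 − 3.08×0.0426) = 57.872/4.6588 = 12.422 bar
a n²/V² = (2.28)(3.08)²/(4.79)² = 0.94268 bar
P = 12.422 − 0.94268 = 11.48 bar

P ≈ 11.48 bar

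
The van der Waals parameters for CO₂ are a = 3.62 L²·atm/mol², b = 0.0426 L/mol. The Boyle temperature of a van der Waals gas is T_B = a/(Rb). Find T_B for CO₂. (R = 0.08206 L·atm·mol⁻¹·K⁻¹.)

T_B ≈ 1036 K

For a van der Waals gas the second virial coefficient B₂ = b − a/(RT) vanishes at T_B = a/(Rb).
T_B = 3.62/(0.08206×0.0426) = 3.62/0.0034958 = 1036 K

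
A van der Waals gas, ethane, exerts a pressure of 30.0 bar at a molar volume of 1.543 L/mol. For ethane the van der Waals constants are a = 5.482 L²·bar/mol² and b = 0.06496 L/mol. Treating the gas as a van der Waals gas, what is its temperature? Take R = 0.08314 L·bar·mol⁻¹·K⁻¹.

T ≈ 574.3 K

T = (P + a/V_m²)(V_m − b)/R
P + a/V_m² = 30.0 + 5.482/(1.543)² = 32.303 bar
V_m − b = 1.543 − 0.06496 = 1.4780 L/mol
T = (32.303)(1.4780)/0.08314 = 574.3 K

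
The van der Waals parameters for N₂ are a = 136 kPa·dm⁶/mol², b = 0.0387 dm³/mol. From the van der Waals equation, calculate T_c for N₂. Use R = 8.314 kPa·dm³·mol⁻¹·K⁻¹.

For a van der Waals gas, T_c = 8a/(27Rb).
T_c = 8×136/(27×8.314×0.0387) = 1088.0/8.6873 = 125.2 K

T_c ≈ 125.2 K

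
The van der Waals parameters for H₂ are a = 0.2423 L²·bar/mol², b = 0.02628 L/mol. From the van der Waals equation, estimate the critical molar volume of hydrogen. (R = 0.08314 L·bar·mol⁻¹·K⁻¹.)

V_m,c ≈ 0.07884 L/mol

For a van der Waals gas, V_m,c = 3b.
V_m,c = 3×0.02628 = 0.07884 L/mol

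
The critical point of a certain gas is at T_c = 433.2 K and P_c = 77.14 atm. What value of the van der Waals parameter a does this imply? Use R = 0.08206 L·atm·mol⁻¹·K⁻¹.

a ≈ 6.911 L²·atm/mol²

From T_c = 8a/(27Rb) and P_c = a/(27b²): a = 27 R² T_c²/(64 P_c).
a = 27×(0.08206)²×(433.2)²/(64×77.14) = 34120/4937.0 = 6.911 L²·atm/mol²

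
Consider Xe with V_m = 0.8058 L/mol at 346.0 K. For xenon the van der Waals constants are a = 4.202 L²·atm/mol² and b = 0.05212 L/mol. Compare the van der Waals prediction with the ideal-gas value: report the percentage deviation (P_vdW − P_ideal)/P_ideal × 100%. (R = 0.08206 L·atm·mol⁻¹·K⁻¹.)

-11.45 %

Ideal: P_ideal = RT/V_m = (0.08206)(346.0)/0.8058 = 35.2355 atm
vdW: P = RT/(V_m − b) − a/V_m² = 28.3928/0.753680 − 4.202/0.649314 = 37.6722 − 6.47145 = 31.2008 atm
% deviation = (31.2008 − 35.2355)/35.2355 × 100% = -11.45%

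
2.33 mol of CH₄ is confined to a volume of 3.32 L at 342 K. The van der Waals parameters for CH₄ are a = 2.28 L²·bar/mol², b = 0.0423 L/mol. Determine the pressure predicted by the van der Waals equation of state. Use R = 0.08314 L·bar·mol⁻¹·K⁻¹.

P ≈ 19.44 bar

P = nRT/(V − nb) − a n²/V²
nRT/(V − nb) = (2.33)(0.08314)(342)/(3.32 − 2.33×0.0423) = 66.251/3.2214 = 20.566 bar
a n²/V² = (2.28)(2.33)²/(3.32)² = 1.1230 bar
P = 20.566 − 1.1230 = 19.44 bar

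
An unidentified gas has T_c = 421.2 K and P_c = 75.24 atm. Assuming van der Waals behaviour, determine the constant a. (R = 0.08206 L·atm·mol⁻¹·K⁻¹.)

From T_c = 8a/(27Rb) and P_c = a/(27b²): a = 27 R² T_c²/(64 P_c).
a = 27×(0.08206)²×(421.2)²/(64×75.24) = 32255/4815.4 = 6.698 L²·atm/mol²

a ≈ 6.698 L²·atm/mol²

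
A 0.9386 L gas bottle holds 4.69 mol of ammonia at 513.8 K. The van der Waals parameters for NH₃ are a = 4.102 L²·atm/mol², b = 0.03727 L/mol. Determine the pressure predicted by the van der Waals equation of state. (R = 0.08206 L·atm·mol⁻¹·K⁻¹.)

P = nRT/(V − nb) − a n²/V²
nRT/(V − nb) = (4.69)(0.08206)(513.8)/(0.9386 − 4.69×0.03727) = 197.74/0.76380 = 258.89 atm
a n²/V² = (4.102)(4.69)²/(0.9386)² = 102.42 atm
P = 258.89 − 102.42 = 156.5 atm

P ≈ 156.5 atm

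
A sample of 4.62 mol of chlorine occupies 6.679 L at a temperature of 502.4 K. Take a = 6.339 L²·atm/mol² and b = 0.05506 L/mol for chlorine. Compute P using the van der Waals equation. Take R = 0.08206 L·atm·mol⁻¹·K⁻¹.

P = nRT/(V − nb) − a n²/V²
nRT/(V − nb) = (4.62)(0.08206)(502.4)/(6.679 − 4.62×0.05506) = 190.47/6.4246 = 29.647 atm
a n²/V² = (6.339)(4.62)²/(6.679)² = 3.0331 atm
P = 29.647 − 3.0331 = 26.61 atm

P ≈ 26.61 atm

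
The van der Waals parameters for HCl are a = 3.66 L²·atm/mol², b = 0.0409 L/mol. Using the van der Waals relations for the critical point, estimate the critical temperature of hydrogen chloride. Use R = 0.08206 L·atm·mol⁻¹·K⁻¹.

T_c ≈ 323.1 K

For a van der Waals gas, T_c = 8a/(27Rb).
T_c = 8×3.66/(27×0.08206×0.0409) = 29.280/0.090619 = 323.1 K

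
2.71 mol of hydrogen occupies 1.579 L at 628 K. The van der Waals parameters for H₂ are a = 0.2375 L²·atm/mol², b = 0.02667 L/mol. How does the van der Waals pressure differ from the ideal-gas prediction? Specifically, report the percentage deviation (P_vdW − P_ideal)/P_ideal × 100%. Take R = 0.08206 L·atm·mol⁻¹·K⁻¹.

Ideal: P_ideal = nRT/V = (2.71)(0.08206)(628)/1.579 = 88.4460 atm
vdW: P = nRT/(V − nb) − a n²/V² = 139.656/1.50672 − 1.74422/2.49324 = 92.6888 − 0.699580 = 91.9892 atm
% deviation = (91.9892 − 88.4460)/88.4460 × 100% = 4.01%

4.01 %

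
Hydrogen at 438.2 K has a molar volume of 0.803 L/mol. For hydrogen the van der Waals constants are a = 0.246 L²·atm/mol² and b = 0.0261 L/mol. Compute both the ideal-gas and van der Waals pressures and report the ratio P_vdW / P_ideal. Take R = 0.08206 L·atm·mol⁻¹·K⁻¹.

P_vdW / P_ideal ≈ 1.025

Ideal: P_ideal = RT/V_m = (0.08206)(438.2)/0.803 = 44.7804 atm
vdW: P = RT/(V_m − b) − a/V_m² = 35.9587/0.776900 − 0.246/0.644809 = 46.2849 − 0.381508 = 45.9034 atm
Ratio = 45.9034/44.7804 = 1.025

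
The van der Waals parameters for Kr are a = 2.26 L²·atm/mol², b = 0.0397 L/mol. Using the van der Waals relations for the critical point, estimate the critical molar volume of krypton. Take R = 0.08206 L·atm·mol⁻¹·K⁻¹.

V_m,c ≈ 0.1191 L/mol

For a van der Waals gas, V_m,c = 3b.
V_m,c = 3×0.0397 = 0.1191 L/mol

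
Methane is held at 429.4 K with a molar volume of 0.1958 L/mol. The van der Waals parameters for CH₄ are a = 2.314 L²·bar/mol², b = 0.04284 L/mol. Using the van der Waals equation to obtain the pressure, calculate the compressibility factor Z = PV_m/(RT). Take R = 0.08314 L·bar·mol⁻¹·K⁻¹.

P = RT/(V_m − b) − a/V_m² = (0.08314)(429.4)/(0.1958 − 0.04284) − 2.314/(0.1958)²
  = 35.700/0.15296 − 60.358 = 233.39 − 60.358 = 173.03 bar
Z = PV_m/(RT) = (173.03)(0.1958)/((0.08314)(429.4)) = 33.879/35.700 = 0.9490

Z ≈ 0.9490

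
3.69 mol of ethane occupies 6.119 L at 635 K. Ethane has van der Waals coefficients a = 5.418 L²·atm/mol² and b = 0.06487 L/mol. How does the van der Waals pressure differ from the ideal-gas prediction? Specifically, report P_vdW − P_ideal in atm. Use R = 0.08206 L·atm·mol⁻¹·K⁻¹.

Ideal: P_ideal = nRT/V = (3.69)(0.08206)(635)/6.119 = 31.4233 atm
vdW: P = nRT/(V − nb) − a n²/V² = 192.279/5.87963 − 73.7720/37.4422 = 32.7026 − 1.97029 = 30.7323 atm
ΔP = 30.7323 − 31.4233 = -0.691 atm

ΔP ≈ -0.691 atm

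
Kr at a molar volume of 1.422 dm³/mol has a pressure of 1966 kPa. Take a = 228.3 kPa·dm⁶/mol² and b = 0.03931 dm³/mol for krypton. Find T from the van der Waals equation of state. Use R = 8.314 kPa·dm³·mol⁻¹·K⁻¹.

T = (P + a/V_m²)(V_m − b)/R
P + a/V_m² = 1966 + 228.3/(1.422)² = 2078.9 kPa
V_m − b = 1.422 − 0.03931 = 1.3827 dm³/mol
T = (2078.9)(1.3827)/8.314 = 345.7 K

T ≈ 345.7 K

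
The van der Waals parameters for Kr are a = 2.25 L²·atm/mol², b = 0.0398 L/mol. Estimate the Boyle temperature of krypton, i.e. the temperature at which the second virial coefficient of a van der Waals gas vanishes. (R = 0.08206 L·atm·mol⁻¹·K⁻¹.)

T_B ≈ 688.9 K

For a van der Waals gas the second virial coefficient B₂ = b − a/(RT) vanishes at T_B = a/(Rb).
T_B = 2.25/(0.08206×0.0398) = 2.25/0.0032660 = 688.9 K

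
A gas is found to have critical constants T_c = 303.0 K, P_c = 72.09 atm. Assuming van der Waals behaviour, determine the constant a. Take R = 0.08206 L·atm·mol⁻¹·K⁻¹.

From T_c = 8a/(27Rb) and P_c = a/(27b²): a = 27 R² T_c²/(64 P_c).
a = 27×(0.08206)²×(303.0)²/(64×72.09) = 16692/4613.8 = 3.618 L²·atm/mol²

a ≈ 3.618 L²·atm/mol²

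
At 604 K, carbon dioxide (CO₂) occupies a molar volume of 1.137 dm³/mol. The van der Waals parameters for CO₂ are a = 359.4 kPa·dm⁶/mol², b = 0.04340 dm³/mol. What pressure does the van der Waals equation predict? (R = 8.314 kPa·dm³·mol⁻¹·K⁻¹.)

P = RT/(V_m − b) − a/V_m²
RT/(V_m − b) = (8.314)(604)/(1.137 − 0.04340) = 5021.7/1.0936 = 4591.9 kPa
a/V_m² = 359.4/(1.137)² = 278.01 kPa
P = 4591.9 − 278.01 = 4314 kPa

P ≈ 4314 kPa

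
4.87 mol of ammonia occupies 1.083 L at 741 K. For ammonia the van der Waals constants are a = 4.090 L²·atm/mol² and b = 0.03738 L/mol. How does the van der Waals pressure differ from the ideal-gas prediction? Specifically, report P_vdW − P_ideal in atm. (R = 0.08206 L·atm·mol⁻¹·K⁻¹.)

Ideal: P_ideal = nRT/V = (4.87)(0.08206)(741)/1.083 = 273.433 atm
vdW: P = nRT/(V − nb) − a n²/V² = 296.127/0.900959 − 97.0021/1.17289 = 328.680 − 82.7035 = 245.977 atm
ΔP = 245.977 − 273.433 = -27.46 atm

ΔP ≈ -27.46 atm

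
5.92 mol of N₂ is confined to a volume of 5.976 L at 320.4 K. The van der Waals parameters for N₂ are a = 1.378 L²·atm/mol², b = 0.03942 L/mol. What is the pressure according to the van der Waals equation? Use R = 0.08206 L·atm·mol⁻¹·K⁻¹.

P = nRT/(V − nb) − a n²/V²
nRT/(V − nb) = (5.92)(0.08206)(320.4)/(5.976 − 5.92×0.03942) = 155.65/5.7426 = 27.104 atm
a n²/V² = (1.378)(5.92)²/(5.976)² = 1.3523 atm
P = 27.104 − 1.3523 = 25.75 atm

P ≈ 25.75 atm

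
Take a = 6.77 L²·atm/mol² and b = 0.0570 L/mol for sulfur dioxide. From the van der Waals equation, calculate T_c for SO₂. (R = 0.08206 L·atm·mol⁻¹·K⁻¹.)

T_c ≈ 428.9 K

For a van der Waals gas, T_c = 8a/(27Rb).
T_c = 8×6.77/(27×0.08206×0.0570) = 54.160/0.12629 = 428.9 K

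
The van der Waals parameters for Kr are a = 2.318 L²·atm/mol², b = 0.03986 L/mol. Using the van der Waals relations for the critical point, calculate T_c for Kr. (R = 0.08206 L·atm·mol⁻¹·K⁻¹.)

T_c ≈ 210.0 K

For a van der Waals gas, T_c = 8a/(27Rb).
T_c = 8×2.318/(27×0.08206×0.03986) = 18.544/0.088315 = 210.0 K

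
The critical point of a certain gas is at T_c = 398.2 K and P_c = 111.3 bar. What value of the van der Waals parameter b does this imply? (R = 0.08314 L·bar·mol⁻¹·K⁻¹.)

From T_c = 8a/(27Rb) and P_c = a/(27b²): b = R T_c/(8 P_c).
b = (0.08314)(398.2)/(8×111.3) = 33.106/890.40 = 0.03718 L/mol

b ≈ 0.03718 L/mol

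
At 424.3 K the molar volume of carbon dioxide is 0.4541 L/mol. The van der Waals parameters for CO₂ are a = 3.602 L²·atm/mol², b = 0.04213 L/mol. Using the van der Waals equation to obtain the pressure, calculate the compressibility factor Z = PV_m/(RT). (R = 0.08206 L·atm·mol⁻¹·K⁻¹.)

Z ≈ 0.8744

P = RT/(V_m − b) − a/V_m² = (0.08206)(424.3)/(0.4541 − 0.04213) − 3.602/(0.4541)²
  = 34.818/0.41197 − 17.468 = 84.516 − 17.468 = 67.048 atm
Z = PV_m/(RT) = (67.048)(0.4541)/((0.08206)(424.3)) = 30.446/34.818 = 0.8744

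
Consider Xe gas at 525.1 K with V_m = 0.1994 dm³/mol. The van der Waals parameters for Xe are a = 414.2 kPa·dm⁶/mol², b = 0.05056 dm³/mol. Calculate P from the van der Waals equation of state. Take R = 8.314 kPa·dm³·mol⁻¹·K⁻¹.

P ≈ 18914 kPa

P = RT/(V_m − b) − a/V_m²
RT/(V_m − b) = (8.314)(525.1)/(0.1994 − 0.05056) = 4365.7/0.14884 = 29331 kPa
a/V_m² = 414.2/(0.1994)² = 10417 kPa
P = 29331 − 10417 = 18914 kPa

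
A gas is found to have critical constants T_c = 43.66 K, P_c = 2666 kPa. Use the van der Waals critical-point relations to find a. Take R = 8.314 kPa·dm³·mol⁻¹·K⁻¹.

a ≈ 20.85 kPa·dm⁶/mol²

From T_c = 8a/(27Rb) and P_c = a/(27b²): a = 27 R² T_c²/(64 P_c).
a = 27×(8.314)²×(43.66)²/(64×2666) = 3557552/170624 = 20.85 kPa·dm⁶/mol²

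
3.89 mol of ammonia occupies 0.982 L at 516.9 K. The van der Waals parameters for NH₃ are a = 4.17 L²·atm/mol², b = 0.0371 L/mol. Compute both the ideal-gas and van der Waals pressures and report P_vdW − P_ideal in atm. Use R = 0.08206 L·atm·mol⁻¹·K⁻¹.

Ideal: P_ideal = nRT/V = (3.89)(0.08206)(516.9)/0.982 = 168.026 atm
vdW: P = nRT/(V − nb) − a n²/V² = 165.001/0.837681 − 63.1009/0.964324 = 196.974 − 65.4354 = 131.539 atm
ΔP = 131.539 − 168.026 = -36.49 atm

ΔP ≈ -36.49 atm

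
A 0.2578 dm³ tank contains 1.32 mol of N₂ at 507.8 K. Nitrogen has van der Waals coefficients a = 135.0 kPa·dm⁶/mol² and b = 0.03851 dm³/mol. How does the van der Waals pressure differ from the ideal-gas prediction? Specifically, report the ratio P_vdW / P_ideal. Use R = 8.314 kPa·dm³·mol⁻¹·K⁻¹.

Ideal: P_ideal = nRT/V = (1.32)(8.314)(507.8)/0.2578 = 21616.9 kPa
vdW: P = nRT/(V − nb) − a n²/V² = 5572.84/0.206967 − 235.224/0.0664608 = 26926.2 − 3539.29 = 23386.9 kPa
Ratio = 23386.9/21616.9 = 1.082

P_vdW / P_ideal ≈ 1.082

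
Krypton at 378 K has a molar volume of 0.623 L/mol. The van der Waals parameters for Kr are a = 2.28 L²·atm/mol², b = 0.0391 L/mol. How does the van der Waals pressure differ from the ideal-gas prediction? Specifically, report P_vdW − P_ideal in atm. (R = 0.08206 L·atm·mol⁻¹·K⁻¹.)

ΔP ≈ -2.540 atm

Ideal: P_ideal = RT/V_m = (0.08206)(378)/0.623 = 49.7892 atm
vdW: P = RT/(V_m − b) − a/V_m² = 31.0187/0.583900 − 2.28/0.388129 = 53.1233 − 5.87434 = 47.2490 atm
ΔP = 47.2490 − 49.7892 = -2.540 atm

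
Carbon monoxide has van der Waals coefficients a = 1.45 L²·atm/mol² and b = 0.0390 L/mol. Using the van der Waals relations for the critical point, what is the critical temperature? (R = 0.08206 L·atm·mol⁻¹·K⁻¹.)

T_c ≈ 134.2 K

For a van der Waals gas, T_c = 8a/(27Rb).
T_c = 8×1.45/(27×0.08206×0.0390) = 11.600/0.086409 = 134.2 K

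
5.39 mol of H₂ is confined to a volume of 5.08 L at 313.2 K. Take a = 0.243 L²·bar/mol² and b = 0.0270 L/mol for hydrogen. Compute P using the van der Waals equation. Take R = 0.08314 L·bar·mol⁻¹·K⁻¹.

P = nRT/(V − nb) − a n²/V²
nRT/(V − nb) = (5.39)(0.08314)(313.2)/(5.08 − 5.39×0.0270) = 140.35/4.9345 = 28.443 bar
a n²/V² = (0.243)(5.39)²/(5.08)² = 0.27356 bar
P = 28.443 − 0.27356 = 28.17 bar

P ≈ 28.17 bar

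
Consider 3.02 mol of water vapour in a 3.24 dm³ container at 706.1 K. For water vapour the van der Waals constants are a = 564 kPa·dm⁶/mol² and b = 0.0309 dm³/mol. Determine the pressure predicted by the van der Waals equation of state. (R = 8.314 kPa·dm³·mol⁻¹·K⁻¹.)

P = nRT/(V − nb) − a n²/V²
nRT/(V − nb) = (3.02)(8.314)(706.1)/(3.24 − 3.02×0.0309) = 17729/3.1467 = 5634.2 kPa
a n²/V² = (564)(3.02)²/(3.24)² = 490.01 kPa
P = 5634.2 − 490.01 = 5144 kPa

P ≈ 5144 kPa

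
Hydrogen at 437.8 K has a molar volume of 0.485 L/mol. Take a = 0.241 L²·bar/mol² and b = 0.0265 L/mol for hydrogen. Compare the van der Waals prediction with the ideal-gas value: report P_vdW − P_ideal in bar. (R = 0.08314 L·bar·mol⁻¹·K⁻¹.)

ΔP ≈ 3.313 bar

Ideal: P_ideal = RT/V_m = (0.08314)(437.8)/0.485 = 75.0488 bar
vdW: P = RT/(V_m − b) − a/V_m² = 36.3987/0.458500 − 0.241/0.235225 = 79.3865 − 1.02455 = 78.3620 bar
ΔP = 78.3620 − 75.0488 = 3.313 bar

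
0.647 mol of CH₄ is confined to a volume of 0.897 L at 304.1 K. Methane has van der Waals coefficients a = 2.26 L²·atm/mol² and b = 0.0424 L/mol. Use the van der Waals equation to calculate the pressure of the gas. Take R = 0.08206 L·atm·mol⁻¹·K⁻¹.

P = nRT/(V − nb) − a n²/V²
nRT/(V − nb) = (0.647)(0.08206)(304.1)/(0.897 − 0.647×0.0424) = 16.146/0.86957 = 18.568 atm
a n²/V² = (2.26)(0.647)²/(0.897)² = 1.1758 atm
P = 18.568 − 1.1758 = 17.39 atm

P ≈ 17.39 atm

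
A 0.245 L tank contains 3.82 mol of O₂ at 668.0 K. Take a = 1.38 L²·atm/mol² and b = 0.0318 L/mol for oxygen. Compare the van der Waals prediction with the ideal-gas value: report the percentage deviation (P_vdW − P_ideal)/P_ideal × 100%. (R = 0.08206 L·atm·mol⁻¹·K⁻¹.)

Ideal: P_ideal = nRT/V = (3.82)(0.08206)(668.0)/0.245 = 854.683 atm
vdW: P = nRT/(V − nb) − a n²/V² = 209.397/0.123524 − 20.1375/0.0600250 = 1695.19 − 335.485 = 1359.71 atm
% deviation = (1359.71 − 854.683)/854.683 × 100% = 59.09%

59.09 %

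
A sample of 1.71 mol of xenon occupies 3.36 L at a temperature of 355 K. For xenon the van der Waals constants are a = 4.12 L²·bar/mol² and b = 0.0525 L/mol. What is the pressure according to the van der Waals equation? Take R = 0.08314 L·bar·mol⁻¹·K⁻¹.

P ≈ 14.37 bar

P = nRT/(V − nb) − a n²/V²
nRT/(V − nb) = (1.71)(0.08314)(355)/(3.36 − 1.71×0.0525) = 50.470/3.2702 = 15.433 bar
a n²/V² = (4.12)(1.71)²/(3.36)² = 1.0671 bar
P = 15.433 − 1.0671 = 14.37 bar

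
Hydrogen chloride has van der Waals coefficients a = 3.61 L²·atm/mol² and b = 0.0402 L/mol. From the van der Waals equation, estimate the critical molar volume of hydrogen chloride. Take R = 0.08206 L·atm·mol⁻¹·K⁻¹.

V_m,c ≈ 0.1206 L/mol

For a van der Waals gas, V_m,c = 3b.
V_m,c = 3×0.0402 = 0.1206 L/mol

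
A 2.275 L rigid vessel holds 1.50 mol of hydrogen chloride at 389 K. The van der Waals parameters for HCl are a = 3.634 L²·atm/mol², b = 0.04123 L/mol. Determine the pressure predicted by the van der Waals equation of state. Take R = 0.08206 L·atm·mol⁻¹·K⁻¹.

P ≈ 20.06 atm

P = nRT/(V − nb) − a n²/V²
nRT/(V − nb) = (1.50)(0.08206)(389)/(2.275 − 1.50×0.04123) = 47.882/2.2132 = 21.635 atm
a n²/V² = (3.634)(1.50)²/(2.275)² = 1.5798 atm
P = 21.635 − 1.5798 = 20.06 atm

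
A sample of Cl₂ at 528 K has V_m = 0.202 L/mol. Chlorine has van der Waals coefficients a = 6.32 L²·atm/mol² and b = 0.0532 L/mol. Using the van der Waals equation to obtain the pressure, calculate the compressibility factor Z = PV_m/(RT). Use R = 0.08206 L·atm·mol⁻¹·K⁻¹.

P = RT/(V_m − b) − a/V_m² = (0.08206)(528)/(0.202 − 0.0532) − 6.32/(0.202)²
  = 43.328/0.14880 − 154.89 = 291.18 − 154.89 = 136.29 atm
Z = PV_m/(RT) = (136.29)(0.202)/((0.08206)(528)) = 27.531/43.328 = 0.6354

Z ≈ 0.6354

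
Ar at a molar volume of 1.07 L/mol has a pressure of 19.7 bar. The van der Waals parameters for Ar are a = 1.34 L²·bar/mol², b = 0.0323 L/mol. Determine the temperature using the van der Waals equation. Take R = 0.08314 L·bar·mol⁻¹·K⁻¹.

T = (P + a/V_m²)(V_m − b)/R
P + a/V_m² = 19.7 + 1.34/(1.07)² = 20.870 bar
V_m − b = 1.07 − 0.0323 = 1.0377 L/mol
T = (20.870)(1.0377)/0.08314 = 260.5 K

T ≈ 260.5 K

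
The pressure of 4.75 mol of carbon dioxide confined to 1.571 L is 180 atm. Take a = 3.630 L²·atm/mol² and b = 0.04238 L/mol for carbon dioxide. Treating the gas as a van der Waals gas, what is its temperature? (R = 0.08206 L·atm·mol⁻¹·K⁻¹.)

T ≈ 749.1 K

T = (P + a n²/V²)(V − nb)/(nR)
P + a n²/V² = 180 + (3.630)(4.75)²/(1.571)² = 213.18 atm
V − nb = 1.571 − (4.75)(0.04238) = 1.3697 L
T = (213.18)(1.3697)/((4.75)(0.08206)) = 749.1 K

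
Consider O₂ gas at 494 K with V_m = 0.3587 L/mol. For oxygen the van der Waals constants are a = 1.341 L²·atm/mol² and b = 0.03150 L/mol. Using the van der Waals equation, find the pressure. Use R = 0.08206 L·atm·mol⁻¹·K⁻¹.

P ≈ 113.5 atm

P = RT/(V_m − b) − a/V_m²
RT/(V_m − b) = (0.08206)(494)/(0.3587 − 0.03150) = 40.538/0.32720 = 123.89 atm
a/V_m² = 1.341/(0.3587)² = 10.422 atm
P = 123.89 − 10.422 = 113.5 atm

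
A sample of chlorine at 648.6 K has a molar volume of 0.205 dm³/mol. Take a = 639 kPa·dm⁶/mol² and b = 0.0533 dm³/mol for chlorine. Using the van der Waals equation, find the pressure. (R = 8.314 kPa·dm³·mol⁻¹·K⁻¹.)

P ≈ 20342 kPa

P = RT/(V_m − b) − a/V_m²
RT/(V_m − b) = (8.314)(648.6)/(0.205 − 0.0533) = 5392.5/0.15170 = 35547 kPa
a/V_m² = 639/(0.205)² = 15205 kPa
P = 35547 − 15205 = 20342 kPa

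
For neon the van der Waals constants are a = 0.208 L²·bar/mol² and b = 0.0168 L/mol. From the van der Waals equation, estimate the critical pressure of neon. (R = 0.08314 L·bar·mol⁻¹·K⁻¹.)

For a van der Waals gas, P_c = a/(27b²).
P_c = 0.208/(27×(0.0168)²) = 0.208/0.0076205 = 27.29 bar

P_c ≈ 27.29 bar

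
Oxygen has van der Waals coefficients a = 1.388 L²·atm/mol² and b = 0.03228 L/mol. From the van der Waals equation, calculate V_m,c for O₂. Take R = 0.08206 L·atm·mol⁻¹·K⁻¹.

For a van der Waals gas, V_m,c = 3b.
V_m,c = 3×0.03228 = 0.09684 L/mol

V_m,c ≈ 0.09684 L/mol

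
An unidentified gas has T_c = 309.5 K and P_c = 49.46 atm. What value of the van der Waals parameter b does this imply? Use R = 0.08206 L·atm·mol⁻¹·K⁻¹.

From T_c = 8a/(27Rb) and P_c = a/(27b²): b = R T_c/(8 P_c).
b = (0.08206)(309.5)/(8×49.46) = 25.398/395.68 = 0.06419 L/mol

b ≈ 0.06419 L/mol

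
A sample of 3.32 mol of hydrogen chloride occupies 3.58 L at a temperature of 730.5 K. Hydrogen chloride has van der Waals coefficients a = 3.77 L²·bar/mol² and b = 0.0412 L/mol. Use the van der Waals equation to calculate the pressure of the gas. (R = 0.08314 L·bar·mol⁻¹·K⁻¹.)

P = nRT/(V − nb) − a n²/V²
nRT/(V − nb) = (3.32)(0.08314)(730.5)/(3.58 − 3.32×0.0412) = 201.64/3.4432 = 58.562 bar
a n²/V² = (3.77)(3.32)²/(3.58)² = 3.2423 bar
P = 58.562 − 3.2423 = 55.32 bar

P ≈ 55.32 bar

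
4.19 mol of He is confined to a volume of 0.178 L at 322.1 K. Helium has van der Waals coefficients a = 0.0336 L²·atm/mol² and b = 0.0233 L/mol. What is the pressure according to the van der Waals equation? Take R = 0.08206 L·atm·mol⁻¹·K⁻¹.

P = nRT/(V − nb) − a n²/V²
nRT/(V − nb) = (4.19)(0.08206)(322.1)/(0.178 − 4.19×0.0233) = 110.75/0.080373 = 1378.0 atm
a n²/V² = (0.0336)(4.19)²/(0.178)² = 18.618 atm
P = 1378.0 − 18.618 = 1359 atm

P ≈ 1359 atm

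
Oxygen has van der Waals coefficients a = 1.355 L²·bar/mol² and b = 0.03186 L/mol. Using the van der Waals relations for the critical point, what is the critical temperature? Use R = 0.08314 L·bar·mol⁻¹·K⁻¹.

For a van der Waals gas, T_c = 8a/(27Rb).
T_c = 8×1.355/(27×0.08314×0.03186) = 10.840/0.071519 = 151.6 K

T_c ≈ 151.6 K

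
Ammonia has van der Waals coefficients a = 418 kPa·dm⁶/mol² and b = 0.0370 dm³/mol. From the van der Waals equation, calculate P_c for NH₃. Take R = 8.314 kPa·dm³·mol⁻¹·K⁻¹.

For a van der Waals gas, P_c = a/(27b²).
P_c = 418/(27×(0.0370)²) = 418/0.036963 = 11309 kPa

P_c ≈ 11309 kPa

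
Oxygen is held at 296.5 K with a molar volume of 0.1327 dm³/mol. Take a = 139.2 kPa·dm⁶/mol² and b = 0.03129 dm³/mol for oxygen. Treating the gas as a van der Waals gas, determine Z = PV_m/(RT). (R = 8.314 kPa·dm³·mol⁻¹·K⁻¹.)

P = RT/(V_m − b) − a/V_m² = (8.314)(296.5)/(0.1327 − 0.03129) − 139.2/(0.1327)²
  = 2465.1/0.10141 − 7904.9 = 24308 − 7904.9 = 16403 kPa
Z = PV_m/(RT) = (16403)(0.1327)/((8.314)(296.5)) = 2176.7/2465.1 = 0.8830

Z ≈ 0.8830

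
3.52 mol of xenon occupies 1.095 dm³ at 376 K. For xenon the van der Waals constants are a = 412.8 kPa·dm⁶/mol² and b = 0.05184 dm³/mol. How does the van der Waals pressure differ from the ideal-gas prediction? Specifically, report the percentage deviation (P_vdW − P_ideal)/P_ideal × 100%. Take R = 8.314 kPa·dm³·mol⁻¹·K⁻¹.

-22.45 %

Ideal: P_ideal = nRT/V = (3.52)(8.314)(376)/1.095 = 10049.1 kPa
vdW: P = nRT/(V − nb) − a n²/V² = 11003.7/0.912523 − 5114.76/1.19903 = 12058.5 − 4265.75 = 7792.8 kPa
% deviation = (7792.8 − 10049.1)/10049.1 × 100% = -22.45%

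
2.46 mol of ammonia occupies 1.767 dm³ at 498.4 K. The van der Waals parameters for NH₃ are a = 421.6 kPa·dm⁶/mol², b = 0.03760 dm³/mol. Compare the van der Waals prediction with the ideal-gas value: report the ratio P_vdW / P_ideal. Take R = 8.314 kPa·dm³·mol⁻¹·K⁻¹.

Ideal: P_ideal = nRT/V = (2.46)(8.314)(498.4)/1.767 = 5768.81 kPa
vdW: P = nRT/(V − nb) − a n²/V² = 10193.5/1.67450 − 2551.35/3.12229 = 6087.49 − 817.141 = 5270.35 kPa
Ratio = 5270.35/5768.81 = 0.9136

P_vdW / P_ideal ≈ 0.9136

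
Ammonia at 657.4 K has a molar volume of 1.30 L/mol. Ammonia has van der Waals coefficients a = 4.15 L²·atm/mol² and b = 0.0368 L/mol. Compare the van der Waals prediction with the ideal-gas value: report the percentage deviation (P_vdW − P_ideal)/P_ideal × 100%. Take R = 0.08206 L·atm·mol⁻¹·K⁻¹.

-3.00 %

Ideal: P_ideal = RT/V_m = (0.08206)(657.4)/1.30 = 41.4971 atm
vdW: P = RT/(V_m − b) − a/V_m² = 53.9462/1.26320 − 4.15/1.69000 = 42.7060 − 2.45562 = 40.2504 atm
% deviation = (40.2504 − 41.4971)/41.4971 × 100% = -3.00%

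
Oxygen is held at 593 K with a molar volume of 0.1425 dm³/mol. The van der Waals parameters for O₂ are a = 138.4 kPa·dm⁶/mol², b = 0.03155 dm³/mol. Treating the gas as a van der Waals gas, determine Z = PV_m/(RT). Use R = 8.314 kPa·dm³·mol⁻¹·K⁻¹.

Z ≈ 1.087

P = RT/(V_m − b) − a/V_m² = (8.314)(593)/(0.1425 − 0.03155) − 138.4/(0.1425)²
  = 4930.2/0.11095 − 6815.6 = 44436 − 6815.6 = 37620 kPa
Z = PV_m/(RT) = (37620)(0.1425)/((8.314)(593)) = 5360.9/4930.2 = 1.087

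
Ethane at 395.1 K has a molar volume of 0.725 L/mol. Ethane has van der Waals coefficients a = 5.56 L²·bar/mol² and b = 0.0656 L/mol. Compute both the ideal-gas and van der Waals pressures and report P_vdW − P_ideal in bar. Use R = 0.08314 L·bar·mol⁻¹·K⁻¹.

ΔP ≈ -6.070 bar

Ideal: P_ideal = RT/V_m = (0.08314)(395.1)/0.725 = 45.3084 bar
vdW: P = RT/(V_m − b) − a/V_m² = 32.8486/0.659400 − 5.56/0.525625 = 49.8159 − 10.5779 = 39.2380 bar
ΔP = 39.2380 − 45.3084 = -6.070 bar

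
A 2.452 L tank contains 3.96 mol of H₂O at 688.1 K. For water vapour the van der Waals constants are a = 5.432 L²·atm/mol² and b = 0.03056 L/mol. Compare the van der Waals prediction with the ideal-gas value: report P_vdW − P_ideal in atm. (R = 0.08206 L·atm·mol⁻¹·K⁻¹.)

Ideal: P_ideal = nRT/V = (3.96)(0.08206)(688.1)/2.452 = 91.1922 atm
vdW: P = nRT/(V − nb) − a n²/V² = 223.603/2.33098 − 85.1825/6.01230 = 95.9266 − 14.1680 = 81.7586 atm
ΔP = 81.7586 − 91.1922 = -9.434 atm

ΔP ≈ -9.434 atm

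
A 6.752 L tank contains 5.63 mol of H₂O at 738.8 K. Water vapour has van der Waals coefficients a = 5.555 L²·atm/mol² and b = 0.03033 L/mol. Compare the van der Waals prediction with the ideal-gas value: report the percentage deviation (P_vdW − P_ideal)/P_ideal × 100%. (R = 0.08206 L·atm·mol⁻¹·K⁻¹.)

-5.05 %

Ideal: P_ideal = nRT/V = (5.63)(0.08206)(738.8)/6.752 = 50.5515 atm
vdW: P = nRT/(V − nb) − a n²/V² = 341.324/6.58124 − 176.076/45.5895 = 51.8632 − 3.86221 = 48.0010 atm
% deviation = (48.0010 − 50.5515)/50.5515 × 100% = -5.05%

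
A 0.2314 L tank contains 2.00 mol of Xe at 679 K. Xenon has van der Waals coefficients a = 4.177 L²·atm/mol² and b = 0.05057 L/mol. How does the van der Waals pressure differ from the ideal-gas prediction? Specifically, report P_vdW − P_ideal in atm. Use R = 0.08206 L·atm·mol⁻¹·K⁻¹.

Ideal: P_ideal = nRT/V = (2.00)(0.08206)(679)/0.2314 = 481.579 atm
vdW: P = nRT/(V − nb) − a n²/V² = 111.437/0.130260 − 16.7080/0.0535460 = 855.497 − 312.031 = 543.466 atm
ΔP = 543.466 − 481.579 = 61.89 atm

ΔP ≈ 61.89 atm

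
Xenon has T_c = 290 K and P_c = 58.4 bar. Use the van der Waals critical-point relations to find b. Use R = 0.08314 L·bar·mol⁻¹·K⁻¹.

From T_c = 8a/(27Rb) and P_c = a/(27b²): b = R T_c/(8 P_c).
b = (0.08314)(290)/(8×58.4) = 24.111/467.20 = 0.05161 L/mol

b ≈ 0.05161 L/mol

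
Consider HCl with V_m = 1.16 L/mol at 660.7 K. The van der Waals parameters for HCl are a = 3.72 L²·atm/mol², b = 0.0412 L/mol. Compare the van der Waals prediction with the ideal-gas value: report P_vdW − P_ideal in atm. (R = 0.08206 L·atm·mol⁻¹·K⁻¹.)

ΔP ≈ -1.043 atm

Ideal: P_ideal = RT/V_m = (0.08206)(660.7)/1.16 = 46.7388 atm
vdW: P = RT/(V_m − b) − a/V_m² = 54.2170/1.11880 − 3.72/1.34560 = 48.4600 − 2.76457 = 45.6954 atm
ΔP = 45.6954 − 46.7388 = -1.043 atm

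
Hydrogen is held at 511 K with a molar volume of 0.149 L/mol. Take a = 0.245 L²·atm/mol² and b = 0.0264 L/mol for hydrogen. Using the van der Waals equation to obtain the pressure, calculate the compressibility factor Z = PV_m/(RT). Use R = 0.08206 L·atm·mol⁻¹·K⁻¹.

Z ≈ 1.176

P = RT/(V_m − b) − a/V_m² = (0.08206)(511)/(0.149 − 0.0264) − 0.245/(0.149)²
  = 41.933/0.12260 − 11.036 = 342.03 − 11.036 = 330.99 atm
Z = PV_m/(RT) = (330.99)(0.149)/((0.08206)(511)) = 49.318/41.933 = 1.176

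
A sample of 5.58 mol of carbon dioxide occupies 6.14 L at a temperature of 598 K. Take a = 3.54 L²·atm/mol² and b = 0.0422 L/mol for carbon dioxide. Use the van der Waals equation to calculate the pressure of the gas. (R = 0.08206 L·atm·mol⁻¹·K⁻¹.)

P ≈ 43.45 atm

P = nRT/(V − nb) − a n²/V²
nRT/(V − nb) = (5.58)(0.08206)(598)/(6.14 − 5.58×0.0422) = 273.82/5.9045 = 46.375 atm
a n²/V² = (3.54)(5.58)²/(6.14)² = 2.9237 atm
P = 46.375 − 2.9237 = 43.45 atm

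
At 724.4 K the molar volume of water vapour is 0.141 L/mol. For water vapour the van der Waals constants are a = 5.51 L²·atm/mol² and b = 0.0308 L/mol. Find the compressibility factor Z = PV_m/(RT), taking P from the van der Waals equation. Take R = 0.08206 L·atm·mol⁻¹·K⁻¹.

Z ≈ 0.6221

P = RT/(V_m − b) − a/V_m² = (0.08206)(724.4)/(0.141 − 0.0308) − 5.51/(0.141)²
  = 59.444/0.11020 − 277.15 = 539.42 − 277.15 = 262.27 atm
Z = PV_m/(RT) = (262.27)(0.141)/((0.08206)(724.4)) = 36.980/59.444 = 0.6221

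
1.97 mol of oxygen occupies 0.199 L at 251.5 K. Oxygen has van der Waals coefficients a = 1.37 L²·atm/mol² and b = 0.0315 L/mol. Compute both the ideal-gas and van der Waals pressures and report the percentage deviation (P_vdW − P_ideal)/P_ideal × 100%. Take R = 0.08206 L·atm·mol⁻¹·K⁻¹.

Ideal: P_ideal = nRT/V = (1.97)(0.08206)(251.5)/0.199 = 204.307 atm
vdW: P = nRT/(V − nb) − a n²/V² = 40.6570/0.136945 − 5.31683/0.0396010 = 296.886 − 134.260 = 162.626 atm
% deviation = (162.626 − 204.307)/204.307 × 100% = -20.40%

-20.40 %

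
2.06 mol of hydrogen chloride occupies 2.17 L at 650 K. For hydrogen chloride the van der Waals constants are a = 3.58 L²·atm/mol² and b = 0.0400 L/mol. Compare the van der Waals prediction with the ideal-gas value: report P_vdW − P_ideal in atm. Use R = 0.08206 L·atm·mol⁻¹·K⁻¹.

Ideal: P_ideal = nRT/V = (2.06)(0.08206)(650)/2.17 = 50.6352 atm
vdW: P = nRT/(V − nb) − a n²/V² = 109.878/2.08760 − 15.1921/4.70890 = 52.6336 − 3.22625 = 49.4074 atm
ΔP = 49.4074 − 50.6352 = -1.228 atm

ΔP ≈ -1.228 atm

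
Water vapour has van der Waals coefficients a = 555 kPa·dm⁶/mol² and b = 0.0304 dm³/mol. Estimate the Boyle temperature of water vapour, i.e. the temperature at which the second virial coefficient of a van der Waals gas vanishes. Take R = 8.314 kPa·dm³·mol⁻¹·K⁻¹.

T_B ≈ 2196 K

For a van der Waals gas the second virial coefficient B₂ = b − a/(RT) vanishes at T_B = a/(Rb).
T_B = 555/(8.314×0.0304) = 555/0.25275 = 2196 K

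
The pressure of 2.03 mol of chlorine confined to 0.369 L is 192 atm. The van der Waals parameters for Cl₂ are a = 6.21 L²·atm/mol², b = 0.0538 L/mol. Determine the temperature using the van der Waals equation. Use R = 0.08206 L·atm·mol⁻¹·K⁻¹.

T = (P + a n²/V²)(V − nb)/(nR)
P + a n²/V² = 192 + (6.21)(2.03)²/(0.369)² = 379.95 atm
V − nb = 0.369 − (2.03)(0.0538) = 0.25979 L
T = (379.95)(0.25979)/((2.03)(0.08206)) = 592.5 K

T ≈ 592.5 K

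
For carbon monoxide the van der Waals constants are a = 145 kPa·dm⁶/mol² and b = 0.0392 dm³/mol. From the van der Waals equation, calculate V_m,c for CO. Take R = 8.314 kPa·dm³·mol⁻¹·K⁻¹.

V_m,c ≈ 0.1176 dm³/mol

For a van der Waals gas, V_m,c = 3b.
V_m,c = 3×0.0392 = 0.1176 dm³/mol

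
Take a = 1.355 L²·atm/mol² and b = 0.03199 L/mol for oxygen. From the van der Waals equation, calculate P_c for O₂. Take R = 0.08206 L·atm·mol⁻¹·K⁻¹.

For a van der Waals gas, P_c = a/(27b²).
P_c = 1.355/(27×(0.03199)²) = 1.355/0.027631 = 49.04 atm

P_c ≈ 49.04 atm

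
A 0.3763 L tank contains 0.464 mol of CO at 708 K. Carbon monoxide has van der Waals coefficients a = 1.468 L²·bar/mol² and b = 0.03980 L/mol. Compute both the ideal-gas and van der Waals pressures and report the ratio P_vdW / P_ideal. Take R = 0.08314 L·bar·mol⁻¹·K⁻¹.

P_vdW / P_ideal ≈ 1.021

Ideal: P_ideal = nRT/V = (0.464)(0.08314)(708)/0.3763 = 72.5817 bar
vdW: P = nRT/(V − nb) − a n²/V² = 27.3125/0.357833 − 0.316055/0.141602 = 76.3275 − 2.23200 = 74.0955 bar
Ratio = 74.0955/72.5817 = 1.021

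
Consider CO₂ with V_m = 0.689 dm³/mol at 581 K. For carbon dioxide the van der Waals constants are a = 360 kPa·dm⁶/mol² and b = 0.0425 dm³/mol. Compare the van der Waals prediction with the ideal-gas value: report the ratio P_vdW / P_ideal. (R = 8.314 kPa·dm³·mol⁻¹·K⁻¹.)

Ideal: P_ideal = RT/V_m = (8.314)(581)/0.689 = 7010.79 kPa
vdW: P = RT/(V_m − b) − a/V_m² = 4830.43/0.646500 − 360/0.474721 = 7471.66 − 758.340 = 6713.32 kPa
Ratio = 6713.32/7010.79 = 0.9576

P_vdW / P_ideal ≈ 0.9576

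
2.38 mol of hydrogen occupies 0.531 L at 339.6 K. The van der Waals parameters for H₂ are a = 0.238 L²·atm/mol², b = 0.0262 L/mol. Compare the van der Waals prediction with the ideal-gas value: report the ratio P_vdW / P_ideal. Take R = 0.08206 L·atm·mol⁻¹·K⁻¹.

Ideal: P_ideal = nRT/V = (2.38)(0.08206)(339.6)/0.531 = 124.906 atm
vdW: P = nRT/(V − nb) − a n²/V² = 66.3248/0.468644 − 1.34813/0.281961 = 141.525 − 4.78126 = 136.744 atm
Ratio = 136.744/124.906 = 1.095

P_vdW / P_ideal ≈ 1.095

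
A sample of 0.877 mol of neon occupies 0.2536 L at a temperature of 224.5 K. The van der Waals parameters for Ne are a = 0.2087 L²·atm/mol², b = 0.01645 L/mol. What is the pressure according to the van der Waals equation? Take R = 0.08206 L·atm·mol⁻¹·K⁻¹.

P = nRT/(V − nb) − a n²/V²
nRT/(V − nb) = (0.877)(0.08206)(224.5)/(0.2536 − 0.877×0.01645) = 16.157/0.23917 = 67.554 atm
a n²/V² = (0.2087)(0.877)²/(0.2536)² = 2.4959 atm
P = 67.554 − 2.4959 = 65.06 atm

P ≈ 65.06 atm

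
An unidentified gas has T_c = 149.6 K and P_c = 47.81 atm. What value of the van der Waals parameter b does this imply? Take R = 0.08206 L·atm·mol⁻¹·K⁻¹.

b ≈ 0.03210 L/mol

From T_c = 8a/(27Rb) and P_c = a/(27b²): b = R T_c/(8 P_c).
b = (0.08206)(149.6)/(8×47.81) = 12.276/382.48 = 0.03210 L/mol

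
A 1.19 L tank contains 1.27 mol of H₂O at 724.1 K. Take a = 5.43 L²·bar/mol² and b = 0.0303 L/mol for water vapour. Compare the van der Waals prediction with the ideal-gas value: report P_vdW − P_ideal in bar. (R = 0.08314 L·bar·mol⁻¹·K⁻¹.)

ΔP ≈ -4.038 bar

Ideal: P_ideal = nRT/V = (1.27)(0.08314)(724.1)/1.19 = 64.2488 bar
vdW: P = nRT/(V − nb) − a n²/V² = 76.4561/1.15152 − 8.75805/1.41610 = 66.3958 − 6.18463 = 60.2112 bar
ΔP = 60.2112 − 64.2488 = -4.038 bar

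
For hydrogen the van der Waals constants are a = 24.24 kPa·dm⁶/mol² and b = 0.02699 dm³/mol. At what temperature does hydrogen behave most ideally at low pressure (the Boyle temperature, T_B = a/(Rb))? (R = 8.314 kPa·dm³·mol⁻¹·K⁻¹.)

For a van der Waals gas the second virial coefficient B₂ = b − a/(RT) vanishes at T_B = a/(Rb).
T_B = 24.24/(8.314×0.02699) = 24.24/0.22439 = 108.0 K

T_B ≈ 108.0 K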